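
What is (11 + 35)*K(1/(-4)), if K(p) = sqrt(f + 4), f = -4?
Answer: 0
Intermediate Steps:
K(p) = 0 (K(p) = sqrt(-4 + 4) = sqrt(0) = 0)
(11 + 35)*K(1/(-4)) = (11 + 35)*0 = 46*0 = 0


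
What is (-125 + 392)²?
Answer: 71289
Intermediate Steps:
(-125 + 392)² = 267² = 71289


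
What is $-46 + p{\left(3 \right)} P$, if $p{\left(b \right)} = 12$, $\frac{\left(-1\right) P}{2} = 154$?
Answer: $-3742$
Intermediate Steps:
$P = -308$ ($P = \left(-2\right) 154 = -308$)
$-46 + p{\left(3 \right)} P = -46 + 12 \left(-308\right) = -46 - 3696 = -3742$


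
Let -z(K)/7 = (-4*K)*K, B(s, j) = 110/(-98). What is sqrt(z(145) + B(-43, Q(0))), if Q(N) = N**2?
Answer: sqrt(28846245)/7 ≈ 767.27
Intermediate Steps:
B(s, j) = -55/49 (B(s, j) = 110*(-1/98) = -55/49)
z(K) = 28*K**2 (z(K) = -7*(-4*K)*K = -(-28)*K**2 = 28*K**2)
sqrt(z(145) + B(-43, Q(0))) = sqrt(28*145**2 - 55/49) = sqrt(28*21025 - 55/49) = sqrt(588700 - 55/49) = sqrt(28846245/49) = sqrt(28846245)/7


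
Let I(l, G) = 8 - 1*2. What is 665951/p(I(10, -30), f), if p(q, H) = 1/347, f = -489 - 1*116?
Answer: 231084997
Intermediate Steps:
I(l, G) = 6 (I(l, G) = 8 - 2 = 6)
f = -605 (f = -489 - 116 = -605)
p(q, H) = 1/347
665951/p(I(10, -30), f) = 665951/(1/347) = 665951*347 = 231084997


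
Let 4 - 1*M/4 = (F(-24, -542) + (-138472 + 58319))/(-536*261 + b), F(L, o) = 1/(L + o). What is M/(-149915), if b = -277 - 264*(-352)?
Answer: -123192162/2004413771525 ≈ -6.1460e-5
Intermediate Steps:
b = 92651 (b = -277 + 92928 = 92651)
M = 123192162/13370335 (M = 16 - 4*(1/(-24 - 542) + (-138472 + 58319))/(-536*261 + 92651) = 16 - 4*(1/(-566) - 80153)/(-139896 + 92651) = 16 - 4*(-1/566 - 80153)/(-47245) = 16 - (-90733198)*(-1)/(283*47245) = 16 - 4*45366599/26740670 = 16 - 90733198/13370335 = 123192162/13370335 ≈ 9.2138)
M/(-149915) = (123192162/13370335)/(-149915) = (123192162/13370335)*(-1/149915) = -123192162/2004413771525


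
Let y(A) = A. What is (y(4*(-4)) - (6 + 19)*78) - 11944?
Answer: -13910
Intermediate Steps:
(y(4*(-4)) - (6 + 19)*78) - 11944 = (4*(-4) - (6 + 19)*78) - 11944 = (-16 - 25*78) - 11944 = (-16 - 1*1950) - 11944 = (-16 - 1950) - 11944 = -1966 - 11944 = -13910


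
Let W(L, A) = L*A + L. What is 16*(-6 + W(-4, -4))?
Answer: 96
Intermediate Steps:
W(L, A) = L + A*L (W(L, A) = A*L + L = L + A*L)
16*(-6 + W(-4, -4)) = 16*(-6 - 4*(1 - 4)) = 16*(-6 - 4*(-3)) = 16*(-6 + 12) = 16*6 = 96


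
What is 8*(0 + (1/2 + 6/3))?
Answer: 20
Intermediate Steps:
8*(0 + (1/2 + 6/3)) = 8*(0 + (1*(1/2) + 6*(1/3))) = 8*(0 + (1/2 + 2)) = 8*(0 + 5/2) = 8*(5/2) = 20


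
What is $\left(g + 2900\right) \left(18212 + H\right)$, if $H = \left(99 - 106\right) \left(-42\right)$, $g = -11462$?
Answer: $-158448372$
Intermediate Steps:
$H = 294$ ($H = \left(-7\right) \left(-42\right) = 294$)
$\left(g + 2900\right) \left(18212 + H\right) = \left(-11462 + 2900\right) \left(18212 + 294\right) = \left(-8562\right) 18506 = -158448372$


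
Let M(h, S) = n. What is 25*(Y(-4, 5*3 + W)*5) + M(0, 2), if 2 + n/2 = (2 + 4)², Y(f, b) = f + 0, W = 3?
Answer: -432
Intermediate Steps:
Y(f, b) = f
n = 68 (n = -4 + 2*(2 + 4)² = -4 + 2*6² = -4 + 2*36 = -4 + 72 = 68)
M(h, S) = 68
25*(Y(-4, 5*3 + W)*5) + M(0, 2) = 25*(-4*5) + 68 = 25*(-20) + 68 = -500 + 68 = -432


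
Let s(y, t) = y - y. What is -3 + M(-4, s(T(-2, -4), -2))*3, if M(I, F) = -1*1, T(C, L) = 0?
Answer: -6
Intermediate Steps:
s(y, t) = 0
M(I, F) = -1
-3 + M(-4, s(T(-2, -4), -2))*3 = -3 - 1*3 = -3 - 3 = -6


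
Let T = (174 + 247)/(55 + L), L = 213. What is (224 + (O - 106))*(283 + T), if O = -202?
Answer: -1601565/67 ≈ -23904.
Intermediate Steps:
T = 421/268 (T = (174 + 247)/(55 + 213) = 421/268 ≈ 1.5709)
(224 + (O - 106))*(283 + T) = (224 + (-202 - 106))*(283 + 421/268) = (224 - 308)*(76265/268) = -84*76265/268 = -1601565/67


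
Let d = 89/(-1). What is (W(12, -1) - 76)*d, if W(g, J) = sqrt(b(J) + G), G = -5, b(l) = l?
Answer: 6764 - 89*I*sqrt(6) ≈ 6764.0 - 218.0*I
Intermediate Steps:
W(g, J) = sqrt(-5 + J) (W(g, J) = sqrt(J - 5) = sqrt(-5 + J))
d = -89 (d = 89*(-1) = -89)
(W(12, -1) - 76)*d = (sqrt(-5 - 1) - 76)*(-89) = (sqrt(-6) - 76)*(-89) = (I*sqrt(6) - 76)*(-89) = (-76 + I*sqrt(6))*(-89) = 6764 - 89*I*sqrt(6)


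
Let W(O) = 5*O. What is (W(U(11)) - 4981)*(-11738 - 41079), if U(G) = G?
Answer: 260176542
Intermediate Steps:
(W(U(11)) - 4981)*(-11738 - 41079) = (5*11 - 4981)*(-11738 - 41079) = (55 - 4981)*(-52817) = -4926*(-52817) = 260176542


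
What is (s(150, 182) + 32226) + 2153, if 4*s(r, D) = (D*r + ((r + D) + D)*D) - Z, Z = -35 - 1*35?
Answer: 129217/2 ≈ 64609.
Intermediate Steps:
Z = -70 (Z = -35 - 35 = -70)
s(r, D) = 35/2 + D*r/4 + D*(r + 2*D)/4 (s(r, D) = ((D*r + ((r + D) + D)*D) - 1*(-70))/4 = ((D*r + ((D + r) + D)*D) + 70)/4 = ((D*r + (r + 2*D)*D) + 70)/4 = ((D*r + D*(r + 2*D)) + 70)/4 = (70 + D*r + D*(r + 2*D))/4 = 35/2 + D*r/4 + D*(r + 2*D)/4)
(s(150, 182) + 32226) + 2153 = ((35/2 + (1/2)*182**2 + (1/2)*182*150) + 32226) + 2153 = ((35/2 + (1/2)*33124 + 13650) + 32226) + 2153 = ((35/2 + 16562 + 13650) + 32226) + 2153 = (60459/2 + 32226) + 2153 = 124911/2 + 2153 = 129217/2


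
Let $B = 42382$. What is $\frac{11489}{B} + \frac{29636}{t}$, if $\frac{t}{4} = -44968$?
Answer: $\frac{101314557}{952916888} \approx 0.10632$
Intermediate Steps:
$t = -179872$ ($t = 4 \left(-44968\right) = -179872$)
$\frac{11489}{B} + \frac{29636}{t} = \frac{11489}{42382} + \frac{29636}{-179872} = 11489 \cdot \frac{1}{42382} + 29636 \left(- \frac{1}{179872}\right) = \frac{11489}{42382} - \frac{7409}{44968} = \frac{101314557}{952916888}$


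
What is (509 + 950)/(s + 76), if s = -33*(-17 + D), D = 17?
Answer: 1459/76 ≈ 19.197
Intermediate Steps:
s = 0 (s = -33*(-17 + 17) = -33*0 = 0)
(509 + 950)/(s + 76) = (509 + 950)/(0 + 76) = 1459/76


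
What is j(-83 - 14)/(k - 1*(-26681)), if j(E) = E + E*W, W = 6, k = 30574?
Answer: -679/57255 ≈ -0.011859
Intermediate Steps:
j(E) = 7*E (j(E) = E + E*6 = E + 6*E = 7*E)
j(-83 - 14)/(k - 1*(-26681)) = (7*(-83 - 14))/(30574 - 1*(-26681)) = (7*(-97))/(30574 + 26681) = -679/57255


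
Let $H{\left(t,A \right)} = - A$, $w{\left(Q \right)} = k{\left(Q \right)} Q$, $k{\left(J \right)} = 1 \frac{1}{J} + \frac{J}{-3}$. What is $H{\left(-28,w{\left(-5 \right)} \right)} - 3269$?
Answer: $- \frac{9785}{3} \approx -3261.7$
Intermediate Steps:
$k{\left(J \right)} = \frac{1}{J} - \frac{J}{3}$ ($k{\left(J \right)} = \frac{1}{J} + J \left(- \frac{1}{3}\right) = \frac{1}{J} - \frac{J}{3}$)
$w{\left(Q \right)} = Q \left(\frac{1}{Q} - \frac{Q}{3}\right)$ ($w{\left(Q \right)} = \left(\frac{1}{Q} - \frac{Q}{3}\right) Q = Q \left(\frac{1}{Q} - \frac{Q}{3}\right)$)
$H{\left(-28,w{\left(-5 \right)} \right)} - 3269 = - (1 - \frac{\left(-5\right)^{2}}{3}) - 3269 = - (1 - \frac{25}{3}) - 3269 = \left(-1\right) \left(- \frac{22}{3}\right) - 3269 = \frac{22}{3} - 3269 = - \frac{9785}{3}$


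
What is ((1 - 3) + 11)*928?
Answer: 8352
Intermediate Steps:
((1 - 3) + 11)*928 = (-2 + 11)*928 = 9*928 = 8352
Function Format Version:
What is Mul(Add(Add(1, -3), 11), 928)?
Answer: 8352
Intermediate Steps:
Mul(Add(Add(1, -3), 11), 928) = Mul(Add(-2, 11), 928) = Mul(9, 928) = 8352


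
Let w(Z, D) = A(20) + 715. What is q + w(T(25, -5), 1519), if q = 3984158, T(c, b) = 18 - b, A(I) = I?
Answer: 3984893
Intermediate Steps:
w(Z, D) = 735 (w(Z, D) = 20 + 715 = 735)
q + w(T(25, -5), 1519) = 3984158 + 735 = 3984893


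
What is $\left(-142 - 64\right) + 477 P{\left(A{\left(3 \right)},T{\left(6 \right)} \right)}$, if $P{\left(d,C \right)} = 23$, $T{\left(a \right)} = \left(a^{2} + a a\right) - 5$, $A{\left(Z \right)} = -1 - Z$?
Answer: $10765$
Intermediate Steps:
$T{\left(a \right)} = -5 + 2 a^{2}$ ($T{\left(a \right)} = \left(a^{2} + a^{2}\right) - 5 = 2 a^{2} - 5 = -5 + 2 a^{2}$)
$\left(-142 - 64\right) + 477 P{\left(A{\left(3 \right)},T{\left(6 \right)} \right)} = \left(-142 - 64\right) + 477 \cdot 23 = -206 + 10971 = 10765$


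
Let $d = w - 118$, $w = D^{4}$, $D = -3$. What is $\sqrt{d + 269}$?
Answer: $2 \sqrt{58} \approx 15.232$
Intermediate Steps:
$w = 81$ ($w = \left(-3\right)^{4} = 81$)
$d = -37$ ($d = 81 - 118 = -37$)
$\sqrt{d + 269} = \sqrt{-37 + 269} = \sqrt{232} = 2 \sqrt{58}$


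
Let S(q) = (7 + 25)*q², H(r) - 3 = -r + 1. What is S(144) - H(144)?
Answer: 663692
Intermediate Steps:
H(r) = 4 - r (H(r) = 3 + (-r + 1) = 3 + (1 - r) = 4 - r)
S(q) = 32*q²
S(144) - H(144) = 32*144² - (4 - 1*144) = 32*20736 - (4 - 144) = 663552 - 1*(-140) = 663552 + 140 = 663692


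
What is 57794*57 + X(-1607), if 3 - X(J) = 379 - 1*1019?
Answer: 3294901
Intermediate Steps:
X(J) = 643 (X(J) = 3 - (379 - 1*1019) = 3 - (379 - 1019) = 3 - 1*(-640) = 3 + 640 = 643)
57794*57 + X(-1607) = 57794*57 + 643 = 3294258 + 643 = 3294901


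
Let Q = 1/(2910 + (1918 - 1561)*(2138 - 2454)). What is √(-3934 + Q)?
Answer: I*√47516620852038/109902 ≈ 62.722*I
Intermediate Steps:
Q = -1/109902 (Q = 1/(2910 + 357*(-316)) = 1/(2910 - 112812) = 1/(-109902) = -1/109902 ≈ -9.0990e-6)
√(-3934 + Q) = √(-3934 - 1/109902) = √(-432354469/109902) = I*√47516620852038/109902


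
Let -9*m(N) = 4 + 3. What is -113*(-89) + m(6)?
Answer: 90506/9 ≈ 10056.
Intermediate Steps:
m(N) = -7/9 (m(N) = -(4 + 3)/9 = -1/9*7 = -7/9)
-113*(-89) + m(6) = -113*(-89) - 7/9 = 10057 - 7/9 = 90506/9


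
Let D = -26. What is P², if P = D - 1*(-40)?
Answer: 196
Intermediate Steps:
P = 14 (P = -26 - 1*(-40) = -26 + 40 = 14)
P² = 14² = 196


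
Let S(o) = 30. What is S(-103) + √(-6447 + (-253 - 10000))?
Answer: 30 + 10*I*√167 ≈ 30.0 + 129.23*I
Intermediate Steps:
S(-103) + √(-6447 + (-253 - 10000)) = 30 + √(-6447 + (-253 - 10000)) = 30 + √(-6447 - 10253) = 30 + √(-16700) = 30 + 10*I*√167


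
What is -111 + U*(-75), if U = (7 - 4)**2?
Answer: -786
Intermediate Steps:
U = 9 (U = 3**2 = 9)
-111 + U*(-75) = -111 + 9*(-75) = -111 - 675 = -786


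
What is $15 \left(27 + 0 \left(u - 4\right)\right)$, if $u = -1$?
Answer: $405$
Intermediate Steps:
$15 \left(27 + 0 \left(u - 4\right)\right) = 15 \left(27 + 0 \left(-1 - 4\right)\right) = 15 \left(27 + 0 \left(-5\right)\right) = 15 \left(27 + 0\right) = 15 \cdot 27 = 405$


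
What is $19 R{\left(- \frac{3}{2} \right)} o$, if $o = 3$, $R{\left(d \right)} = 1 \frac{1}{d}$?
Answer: $-38$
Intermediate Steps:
$R{\left(d \right)} = \frac{1}{d}$
$19 R{\left(- \frac{3}{2} \right)} o = \frac{19}{\left(-3\right) \frac{1}{2}} \cdot 3 = \frac{19}{- \frac{3}{2}} \cdot 3 = 19 \left(- \frac{2}{3}\right) 3 = \left(- \frac{38}{3}\right) 3 = -38$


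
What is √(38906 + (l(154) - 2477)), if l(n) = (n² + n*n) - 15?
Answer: √83846 ≈ 289.56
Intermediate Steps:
l(n) = -15 + 2*n² (l(n) = (n² + n²) - 15 = 2*n² - 15 = -15 + 2*n²)
√(38906 + (l(154) - 2477)) = √(38906 + ((-15 + 2*154²) - 2477)) = √(38906 + ((-15 + 2*23716) - 2477)) = √(38906 + ((-15 + 47432) - 2477)) = √(38906 + (47417 - 2477)) = √(38906 + 44940) = √83846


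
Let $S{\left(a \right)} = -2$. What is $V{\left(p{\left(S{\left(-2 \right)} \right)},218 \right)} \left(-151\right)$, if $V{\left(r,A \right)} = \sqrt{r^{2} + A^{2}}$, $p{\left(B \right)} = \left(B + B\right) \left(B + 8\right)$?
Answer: $- 1510 \sqrt{481} \approx -33117.0$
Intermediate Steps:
$p{\left(B \right)} = 2 B \left(8 + B\right)$
$V{\left(r,A \right)} = \sqrt{A^{2} + r^{2}}$
$V{\left(p{\left(S{\left(-2 \right)} \right)},218 \right)} \left(-151\right) = \sqrt{218^{2} + \left(2 \left(-2\right) \left(8 - 2\right)\right)^{2}} \left(-151\right) = \sqrt{47524 + \left(2 \left(-2\right) 6\right)^{2}} \left(-151\right) = \sqrt{47524 + \left(-24\right)^{2}} \left(-151\right) = \sqrt{47524 + 576} \left(-151\right) = \sqrt{48100} \left(-151\right) = 10 \sqrt{481} \left(-151\right) = - 1510 \sqrt{481}$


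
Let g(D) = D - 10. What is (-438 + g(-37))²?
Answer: 235225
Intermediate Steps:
g(D) = -10 + D
(-438 + g(-37))² = (-438 + (-10 - 37))² = (-438 - 47)² = (-485)² = 235225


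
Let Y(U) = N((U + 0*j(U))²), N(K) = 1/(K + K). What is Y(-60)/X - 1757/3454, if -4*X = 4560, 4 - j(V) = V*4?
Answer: -7210729727/14175216000 ≈ -0.50869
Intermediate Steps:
j(V) = 4 - 4*V (j(V) = 4 - V*4 = 4 - 4*V)
X = -1140 (X = -¼*4560 = -1140)
N(K) = 1/(2*K)
Y(U) = 1/(2*U²) (Y(U) = 1/(2*((U + 0*(4 - 4*U))²)) = 1/(2*((U + 0)²)) = 1/(2*(U²)) = 1/(2*U²))
Y(-60)/X - 1757/3454 = ((½)/(-60)²)/(-1140) - 1757/3454 = ((½)*(1/3600))*(-1/1140) - 1757*1/3454 = (1/7200)*(-1/1140) - 1757/3454 = -1/8208000 - 1757/3454 = -7210729727/14175216000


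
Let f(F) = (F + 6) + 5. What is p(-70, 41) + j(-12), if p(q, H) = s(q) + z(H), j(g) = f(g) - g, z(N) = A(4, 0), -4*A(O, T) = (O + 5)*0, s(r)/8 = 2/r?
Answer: 377/35 ≈ 10.771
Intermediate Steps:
s(r) = 16/r (s(r) = 8*(2/r) = 16/r)
A(O, T) = 0 (A(O, T) = -(O + 5)*0/4 = -(5 + O)*0/4 = -¼*0 = 0)
z(N) = 0
f(F) = 11 + F (f(F) = (6 + F) + 5 = 11 + F)
j(g) = 11 (j(g) = (11 + g) - g = 11)
p(q, H) = 16/q (p(q, H) = 16/q + 0 = 16/q)
p(-70, 41) + j(-12) = 16/(-70) + 11 = 16*(-1/70) + 11 = -8/35 + 11 = 377/35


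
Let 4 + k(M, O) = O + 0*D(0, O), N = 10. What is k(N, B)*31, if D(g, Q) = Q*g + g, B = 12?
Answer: 248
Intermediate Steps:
D(g, Q) = g + Q*g
k(M, O) = -4 + O (k(M, O) = -4 + (O + 0*(0*(1 + O))) = -4 + (O + 0*0) = -4 + (O + 0) = -4 + O)
k(N, B)*31 = (-4 + 12)*31 = 8*31 = 248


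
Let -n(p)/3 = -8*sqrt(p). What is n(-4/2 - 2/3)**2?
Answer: -1536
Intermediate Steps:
n(p) = 24*sqrt(p) (n(p) = -(-24)*sqrt(p) = 24*sqrt(p))
n(-4/2 - 2/3)**2 = (24*sqrt(-4/2 - 2/3))**2 = (24*sqrt(-4*1/2 - 2*1/3))**2 = (24*sqrt(-2 - 2/3))**2 = (24*sqrt(-8/3))**2 = (24*(2*I*sqrt(6)/3))**2 = (16*I*sqrt(6))**2 = -1536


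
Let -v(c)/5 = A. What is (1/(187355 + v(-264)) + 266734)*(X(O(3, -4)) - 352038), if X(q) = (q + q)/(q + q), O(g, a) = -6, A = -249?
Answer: -17709584728350837/188600 ≈ -9.3900e+10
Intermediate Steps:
v(c) = 1245 (v(c) = -5*(-249) = 1245)
X(q) = 1 (X(q) = (2*q)/((2*q)) = (2*q)*(1/(2*q)) = 1)
(1/(187355 + v(-264)) + 266734)*(X(O(3, -4)) - 352038) = (1/(187355 + 1245) + 266734)*(1 - 352038) = (1/188600 + 266734)*(-352037) = (50306032401/188600)*(-352037) = -17709584728350837/188600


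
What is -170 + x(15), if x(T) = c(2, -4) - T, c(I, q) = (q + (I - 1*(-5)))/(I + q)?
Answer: -373/2 ≈ -186.50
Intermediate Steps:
c(I, q) = (5 + I + q)/(I + q) (c(I, q) = (q + (I + 5))/(I + q) = (q + (5 + I))/(I + q) = (5 + I + q)/(I + q))
x(T) = -3/2 - T (x(T) = (5 + 2 - 4)/(2 - 4) - T = 3/(-2) - T = -½*3 - T = -3/2 - T)
-170 + x(15) = -170 + (-3/2 - 1*15) = -170 + (-3/2 - 15) = -170 - 33/2 = -373/2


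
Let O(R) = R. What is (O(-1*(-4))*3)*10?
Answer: 120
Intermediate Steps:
(O(-1*(-4))*3)*10 = (-1*(-4)*3)*10 = (4*3)*10 = 12*10 = 120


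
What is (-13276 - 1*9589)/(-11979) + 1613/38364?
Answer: 298838329/153187452 ≈ 1.9508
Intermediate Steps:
(-13276 - 1*9589)/(-11979) + 1613/38364 = (-13276 - 9589)*(-1/11979) + 1613*(1/38364) = -22865*(-1/11979) + 1613/38364 = 22865/11979 + 1613/38364 = 298838329/153187452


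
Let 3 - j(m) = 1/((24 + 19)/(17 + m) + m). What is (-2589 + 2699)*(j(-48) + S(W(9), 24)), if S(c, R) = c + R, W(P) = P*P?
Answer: 18191690/1531 ≈ 11882.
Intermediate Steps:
W(P) = P**2
S(c, R) = R + c
j(m) = 3 - 1/(m + 43/(17 + m)) (j(m) = 3 - 1/((24 + 19)/(17 + m) + m) = 3 - 1/(43/(17 + m) + m) = 3 - 1/(m + 43/(17 + m)))
(-2589 + 2699)*(j(-48) + S(W(9), 24)) = (-2589 + 2699)*((112 + 3*(-48)**2 + 50*(-48))/(43 + (-48)**2 + 17*(-48)) + (24 + 9**2)) = 110*((112 + 3*2304 - 2400)/(43 + 2304 - 816) + (24 + 81)) = 110*((112 + 6912 - 2400)/1531 + 105) = 110*((1/1531)*4624 + 105) = 110*(4624/1531 + 105) = 110*(165379/1531) = 18191690/1531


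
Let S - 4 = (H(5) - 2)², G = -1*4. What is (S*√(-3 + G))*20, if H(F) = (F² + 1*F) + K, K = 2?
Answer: 18080*I*√7 ≈ 47835.0*I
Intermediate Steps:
H(F) = 2 + F + F² (H(F) = (F² + 1*F) + 2 = (F² + F) + 2 = (F + F²) + 2 = 2 + F + F²)
G = -4
S = 904 (S = 4 + ((2 + 5 + 5²) - 2)² = 4 + ((2 + 5 + 25) - 2)² = 4 + (32 - 2)² = 4 + 30² = 4 + 900 = 904)
(S*√(-3 + G))*20 = (904*√(-3 - 4))*20 = (904*√(-7))*20 = (904*(I*√7))*20 = (904*I*√7)*20 = 18080*I*√7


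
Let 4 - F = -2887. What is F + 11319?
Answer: 14210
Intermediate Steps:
F = 2891 (F = 4 - 1*(-2887) = 4 + 2887 = 2891)
F + 11319 = 2891 + 11319 = 14210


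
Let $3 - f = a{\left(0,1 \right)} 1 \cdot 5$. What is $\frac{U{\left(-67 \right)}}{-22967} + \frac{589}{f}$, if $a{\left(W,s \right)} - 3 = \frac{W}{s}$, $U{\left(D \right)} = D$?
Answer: $- \frac{13526759}{275604} \approx -49.08$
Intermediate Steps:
$a{\left(W,s \right)} = 3 + \frac{W}{s}$
$f = -12$ ($f = 3 - \left(3 + \frac{0}{1}\right) 1 \cdot 5 = 3 - \left(3 + 0 \cdot 1\right) 1 \cdot 5 = 3 - \left(3 + 0\right) 1 \cdot 5 = 3 - 3 \cdot 1 \cdot 5 = 3 - 3 \cdot 5 = 3 - 15 = -12$)
$\frac{U{\left(-67 \right)}}{-22967} + \frac{589}{f} = - \frac{67}{-22967} + \frac{589}{-12} = \left(-67\right) \left(- \frac{1}{22967}\right) + 589 \left(- \frac{1}{12}\right) = \frac{67}{22967} - \frac{589}{12} = - \frac{13526759}{275604}$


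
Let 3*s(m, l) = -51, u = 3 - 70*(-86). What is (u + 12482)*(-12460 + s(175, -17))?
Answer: -230886885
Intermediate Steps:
u = 6023 (u = 3 + 6020 = 6023)
s(m, l) = -17 (s(m, l) = (1/3)*(-51) = -17)
(u + 12482)*(-12460 + s(175, -17)) = (6023 + 12482)*(-12460 - 17) = 18505*(-12477) = -230886885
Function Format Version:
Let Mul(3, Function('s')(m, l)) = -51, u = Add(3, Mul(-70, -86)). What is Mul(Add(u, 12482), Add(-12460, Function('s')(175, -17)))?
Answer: -230886885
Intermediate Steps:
u = 6023 (u = Add(3, 6020) = 6023)
Function('s')(m, l) = -17 (Function('s')(m, l) = Mul(Rational(1, 3), -51) = -17)
Mul(Add(u, 12482), Add(-12460, Function('s')(175, -17))) = Mul(Add(6023, 12482), Add(-12460, -17)) = Mul(18505, -12477) = -230886885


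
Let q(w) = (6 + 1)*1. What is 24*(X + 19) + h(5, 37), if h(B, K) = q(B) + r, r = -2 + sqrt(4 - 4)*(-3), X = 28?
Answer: 1133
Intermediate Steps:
r = -2 (r = -2 + sqrt(0)*(-3) = -2 + 0*(-3) = -2 + 0 = -2)
q(w) = 7 (q(w) = 7*1 = 7)
h(B, K) = 5 (h(B, K) = 7 - 2 = 5)
24*(X + 19) + h(5, 37) = 24*(28 + 19) + 5 = 24*47 + 5 = 1128 + 5 = 1133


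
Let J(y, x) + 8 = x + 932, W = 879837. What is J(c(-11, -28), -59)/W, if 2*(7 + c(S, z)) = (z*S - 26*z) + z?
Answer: 865/879837 ≈ 0.00098314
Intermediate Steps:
c(S, z) = -7 - 25*z/2 + S*z/2 (c(S, z) = -7 + ((z*S - 26*z) + z)/2 = -7 + ((S*z - 26*z) + z)/2 = -7 + ((-26*z + S*z) + z)/2 = -7 + (-25*z + S*z)/2 = -7 + (-25*z/2 + S*z/2) = -7 - 25*z/2 + S*z/2)
J(y, x) = 924 + x (J(y, x) = -8 + (x + 932) = -8 + (932 + x) = 924 + x)
J(c(-11, -28), -59)/W = (924 - 59)/879837 = 865*(1/879837) = 865/879837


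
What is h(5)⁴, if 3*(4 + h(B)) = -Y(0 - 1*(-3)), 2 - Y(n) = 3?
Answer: 14641/81 ≈ 180.75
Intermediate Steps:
Y(n) = -1 (Y(n) = 2 - 1*3 = 2 - 3 = -1)
h(B) = -11/3 (h(B) = -4 + (-1*(-1))/3 = -4 + (⅓)*1 = -4 + ⅓ = -11/3)
h(5)⁴ = (-11/3)⁴ = 14641/81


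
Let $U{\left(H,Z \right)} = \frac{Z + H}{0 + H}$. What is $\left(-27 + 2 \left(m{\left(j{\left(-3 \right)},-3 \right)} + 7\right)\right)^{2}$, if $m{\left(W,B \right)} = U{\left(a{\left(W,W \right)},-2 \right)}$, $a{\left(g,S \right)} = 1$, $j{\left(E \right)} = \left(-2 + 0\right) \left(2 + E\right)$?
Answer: $225$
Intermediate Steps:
$j{\left(E \right)} = -4 - 2 E$ ($j{\left(E \right)} = - 2 \left(2 + E\right) = -4 - 2 E$)
$U{\left(H,Z \right)} = \frac{H + Z}{H}$
$m{\left(W,B \right)} = -1$ ($m{\left(W,B \right)} = \frac{1 - 2}{1} = 1 \left(-1\right) = -1$)
$\left(-27 + 2 \left(m{\left(j{\left(-3 \right)},-3 \right)} + 7\right)\right)^{2} = \left(-27 + 2 \left(-1 + 7\right)\right)^{2} = \left(-27 + 2 \cdot 6\right)^{2} = \left(-27 + 12\right)^{2} = \left(-15\right)^{2} = 225$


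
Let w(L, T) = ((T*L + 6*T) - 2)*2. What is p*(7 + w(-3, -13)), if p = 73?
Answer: -5475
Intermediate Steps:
w(L, T) = -4 + 12*T + 2*L*T (w(L, T) = ((L*T + 6*T) - 2)*2 = ((6*T + L*T) - 2)*2 = (-2 + 6*T + L*T)*2 = -4 + 12*T + 2*L*T)
p*(7 + w(-3, -13)) = 73*(7 + (-4 + 12*(-13) + 2*(-3)*(-13))) = 73*(7 + (-4 - 156 + 78)) = 73*(7 - 82) = 73*(-75) = -5475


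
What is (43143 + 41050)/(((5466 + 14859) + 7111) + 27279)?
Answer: 84193/54715 ≈ 1.5388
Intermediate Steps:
(43143 + 41050)/(((5466 + 14859) + 7111) + 27279) = 84193/((20325 + 7111) + 27279) = 84193/(27436 + 27279) = 84193/54715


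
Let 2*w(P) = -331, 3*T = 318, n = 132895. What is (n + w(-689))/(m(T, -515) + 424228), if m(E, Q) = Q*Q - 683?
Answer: 265459/1377540 ≈ 0.19271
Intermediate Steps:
T = 106 (T = (⅓)*318 = 106)
w(P) = -331/2 (w(P) = (½)*(-331) = -331/2)
m(E, Q) = -683 + Q² (m(E, Q) = Q² - 683 = -683 + Q²)
(n + w(-689))/(m(T, -515) + 424228) = (132895 - 331/2)/((-683 + (-515)²) + 424228) = 265459/(2*((-683 + 265225) + 424228)) = 265459/(2*(264542 + 424228)) = (265459/2)/688770 = (265459/2)*(1/688770) = 265459/1377540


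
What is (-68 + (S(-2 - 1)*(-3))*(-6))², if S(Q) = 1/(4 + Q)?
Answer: 2500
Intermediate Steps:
(-68 + (S(-2 - 1)*(-3))*(-6))² = (-68 + (-3/(4 + (-2 - 1)))*(-6))² = (-68 + (-3/(4 - 3))*(-6))² = (-68 + (-3/1)*(-6))² = (-68 + (1*(-3))*(-6))² = (-68 - 3*(-6))² = (-68 + 18)² = (-50)² = 2500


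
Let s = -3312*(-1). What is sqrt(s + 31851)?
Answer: 3*sqrt(3907) ≈ 187.52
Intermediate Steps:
s = 3312
sqrt(s + 31851) = sqrt(3312 + 31851) = sqrt(35163) = 3*sqrt(3907)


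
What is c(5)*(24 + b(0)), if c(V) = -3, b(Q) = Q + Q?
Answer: -72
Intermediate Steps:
b(Q) = 2*Q
c(5)*(24 + b(0)) = -3*(24 + 2*0) = -3*(24 + 0) = -3*24 = -72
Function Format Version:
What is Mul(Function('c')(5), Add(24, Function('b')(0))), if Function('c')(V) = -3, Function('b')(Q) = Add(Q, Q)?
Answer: -72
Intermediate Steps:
Function('b')(Q) = Mul(2, Q)
Mul(Function('c')(5), Add(24, Function('b')(0))) = Mul(-3, Add(24, Mul(2, 0))) = Mul(-3, Add(24, 0)) = Mul(-3, 24) = -72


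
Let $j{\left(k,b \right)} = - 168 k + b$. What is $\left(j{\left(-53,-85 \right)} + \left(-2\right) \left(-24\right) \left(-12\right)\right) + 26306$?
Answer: $34549$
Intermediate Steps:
$j{\left(k,b \right)} = b - 168 k$
$\left(j{\left(-53,-85 \right)} + \left(-2\right) \left(-24\right) \left(-12\right)\right) + 26306 = \left(\left(-85 - -8904\right) + \left(-2\right) \left(-24\right) \left(-12\right)\right) + 26306 = \left(\left(-85 + 8904\right) + 48 \left(-12\right)\right) + 26306 = \left(8819 - 576\right) + 26306 = 8243 + 26306 = 34549$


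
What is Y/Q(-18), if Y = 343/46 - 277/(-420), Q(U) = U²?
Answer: 78401/3129840 ≈ 0.025050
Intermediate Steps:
Y = 78401/9660 (Y = 343*(1/46) - 277*(-1/420) = 343/46 + 277/420 = 78401/9660 ≈ 8.1160)
Y/Q(-18) = 78401/(9660*((-18)²)) = (78401/9660)/324 = (78401/9660)*(1/324) = 78401/3129840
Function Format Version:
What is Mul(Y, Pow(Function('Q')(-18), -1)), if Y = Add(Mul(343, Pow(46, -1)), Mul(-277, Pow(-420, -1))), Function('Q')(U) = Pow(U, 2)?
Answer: Rational(78401, 3129840) ≈ 0.025050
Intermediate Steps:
Y = Rational(78401, 9660) (Y = Add(Mul(343, Rational(1, 46)), Mul(-277, Rational(-1, 420))) = Add(Rational(343, 46), Rational(277, 420)) = Rational(78401, 9660) ≈ 8.1160)
Mul(Y, Pow(Function('Q')(-18), -1)) = Mul(Rational(78401, 9660), Pow(Pow(-18, 2), -1)) = Mul(Rational(78401, 9660), Pow(324, -1)) = Mul(Rational(78401, 9660), Rational(1, 324)) = Rational(78401, 3129840)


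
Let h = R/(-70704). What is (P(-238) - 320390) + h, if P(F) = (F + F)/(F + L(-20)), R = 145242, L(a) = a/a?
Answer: -298262627665/930936 ≈ -3.2039e+5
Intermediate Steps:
L(a) = 1
P(F) = 2*F/(1 + F) (P(F) = (F + F)/(F + 1) = (2*F)/(1 + F) = 2*F/(1 + F))
h = -8069/3928 (h = 145242/(-70704) = 145242*(-1/70704) = -8069/3928 ≈ -2.0542)
(P(-238) - 320390) + h = (2*(-238)/(1 - 238) - 320390) - 8069/3928 = (2*(-238)/(-237) - 320390) - 8069/3928 = (2*(-238)*(-1/237) - 320390) - 8069/3928 = (476/237 - 320390) - 8069/3928 = -75931954/237 - 8069/3928 = -298262627665/930936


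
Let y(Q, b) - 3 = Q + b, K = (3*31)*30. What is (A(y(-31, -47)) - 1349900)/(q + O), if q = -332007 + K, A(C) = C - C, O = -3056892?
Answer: 1349900/3386109 ≈ 0.39866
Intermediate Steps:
K = 2790 (K = 93*30 = 2790)
y(Q, b) = 3 + Q + b (y(Q, b) = 3 + (Q + b) = 3 + Q + b)
A(C) = 0
q = -329217 (q = -332007 + 2790 = -329217)
(A(y(-31, -47)) - 1349900)/(q + O) = (0 - 1349900)/(-329217 - 3056892) = -1349900/(-3386109) = -1349900*(-1/3386109) = 1349900/3386109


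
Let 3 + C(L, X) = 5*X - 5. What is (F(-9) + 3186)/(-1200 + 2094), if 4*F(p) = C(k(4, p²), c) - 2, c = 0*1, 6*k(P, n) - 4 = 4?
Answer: 6367/1788 ≈ 3.5610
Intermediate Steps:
k(P, n) = 4/3 (k(P, n) = ⅔ + (⅙)*4 = ⅔ + ⅔ = 4/3)
c = 0
C(L, X) = -8 + 5*X (C(L, X) = -3 + (5*X - 5) = -3 + (-5 + 5*X) = -8 + 5*X)
F(p) = -5/2 (F(p) = ((-8 + 5*0) - 2)/4 = ((-8 + 0) - 2)/4 = (-8 - 2)/4 = (¼)*(-10) = -5/2)
(F(-9) + 3186)/(-1200 + 2094) = (-5/2 + 3186)/(-1200 + 2094) = (6367/2)/894 = (6367/2)*(1/894) = 6367/1788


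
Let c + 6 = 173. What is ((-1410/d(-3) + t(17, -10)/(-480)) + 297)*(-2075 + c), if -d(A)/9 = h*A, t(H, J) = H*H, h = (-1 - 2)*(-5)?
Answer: -67066147/120 ≈ -5.5888e+5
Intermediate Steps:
h = 15 (h = -3*(-5) = 15)
t(H, J) = H²
d(A) = -135*A
c = 167 (c = -6 + 173 = 167)
((-1410/d(-3) + t(17, -10)/(-480)) + 297)*(-2075 + c) = ((-1410/((-135*(-3))) + 17²/(-480)) + 297)*(-2075 + 167) = ((-1410/405 + 289*(-1/480)) + 297)*(-1908) = ((-1410*1/405 - 289/480) + 297)*(-1908) = ((-94/27 - 289/480) + 297)*(-1908) = (-17641/4320 + 297)*(-1908) = (1265399/4320)*(-1908) = -67066147/120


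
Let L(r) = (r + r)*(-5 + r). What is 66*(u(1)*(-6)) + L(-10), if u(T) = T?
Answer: -96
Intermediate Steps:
L(r) = 2*r*(-5 + r) (L(r) = (2*r)*(-5 + r) = 2*r*(-5 + r))
66*(u(1)*(-6)) + L(-10) = 66*(1*(-6)) + 2*(-10)*(-5 - 10) = 66*(-6) + 2*(-10)*(-15) = -396 + 300 = -96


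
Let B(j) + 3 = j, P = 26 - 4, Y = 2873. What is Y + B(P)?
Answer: 2892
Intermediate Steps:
P = 22
B(j) = -3 + j
Y + B(P) = 2873 + (-3 + 22) = 2873 + 19 = 2892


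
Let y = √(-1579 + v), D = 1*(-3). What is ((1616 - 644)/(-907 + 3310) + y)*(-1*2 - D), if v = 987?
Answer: 36/89 + 4*I*√37 ≈ 0.40449 + 24.331*I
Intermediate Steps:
D = -3
y = 4*I*√37 (y = √(-1579 + 987) = √(-592) = 4*I*√37 ≈ 24.331*I)
((1616 - 644)/(-907 + 3310) + y)*(-1*2 - D) = ((1616 - 644)/(-907 + 3310) + 4*I*√37)*(-1*2 - 1*(-3)) = (972/2403 + 4*I*√37)*(-2 + 3) = (972*(1/2403) + 4*I*√37)*1 = (36/89 + 4*I*√37)*1 = 36/89 + 4*I*√37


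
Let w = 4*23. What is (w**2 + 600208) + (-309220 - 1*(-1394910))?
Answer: 1694362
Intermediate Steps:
w = 92
(w**2 + 600208) + (-309220 - 1*(-1394910)) = (92**2 + 600208) + (-309220 - 1*(-1394910)) = (8464 + 600208) + (-309220 + 1394910) = 608672 + 1085690 = 1694362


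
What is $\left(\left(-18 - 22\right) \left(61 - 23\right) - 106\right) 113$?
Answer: $-183738$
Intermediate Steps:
$\left(\left(-18 - 22\right) \left(61 - 23\right) - 106\right) 113 = \left(\left(-40\right) 38 - 106\right) 113 = \left(-1520 - 106\right) 113 = \left(-1626\right) 113 = -183738$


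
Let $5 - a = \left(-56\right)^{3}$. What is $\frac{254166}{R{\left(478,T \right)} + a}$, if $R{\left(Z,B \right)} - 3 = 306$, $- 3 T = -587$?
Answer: $\frac{127083}{87965} \approx 1.4447$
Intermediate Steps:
$T = \frac{587}{3}$ ($T = \left(- \frac{1}{3}\right) \left(-587\right) = \frac{587}{3} \approx 195.67$)
$a = 175621$ ($a = 5 - \left(-56\right)^{3} = 5 - -175616 = 5 + 175616 = 175621$)
$R{\left(Z,B \right)} = 309$ ($R{\left(Z,B \right)} = 3 + 306 = 309$)
$\frac{254166}{R{\left(478,T \right)} + a} = \frac{254166}{309 + 175621} = \frac{254166}{175930} = 254166 \cdot \frac{1}{175930} = \frac{127083}{87965}$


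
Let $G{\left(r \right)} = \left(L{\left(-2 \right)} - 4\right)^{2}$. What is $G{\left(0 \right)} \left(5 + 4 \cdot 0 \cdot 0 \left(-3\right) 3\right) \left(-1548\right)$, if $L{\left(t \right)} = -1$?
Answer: $-193500$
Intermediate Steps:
$G{\left(r \right)} = 25$ ($G{\left(r \right)} = \left(-1 - 4\right)^{2} = \left(-5\right)^{2} = 25$)
$G{\left(0 \right)} \left(5 + 4 \cdot 0 \cdot 0 \left(-3\right) 3\right) \left(-1548\right) = 25 \left(5 + 4 \cdot 0 \cdot 0 \left(-3\right) 3\right) \left(-1548\right) = 25 \left(5 + 4 \cdot 0 \left(-3\right) 3\right) \left(-1548\right) = 25 \left(5 + 4 \cdot 0 \cdot 3\right) \left(-1548\right) = 25 \left(5 + 4 \cdot 0\right) \left(-1548\right) = 25 \left(5 + 0\right) \left(-1548\right) = 25 \cdot 5 \left(-1548\right) = 125 \left(-1548\right) = -193500$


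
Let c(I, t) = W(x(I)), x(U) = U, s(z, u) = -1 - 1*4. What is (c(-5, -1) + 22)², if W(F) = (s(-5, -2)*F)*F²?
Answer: 418609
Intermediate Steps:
s(z, u) = -5 (s(z, u) = -1 - 4 = -5)
W(F) = -5*F³ (W(F) = (-5*F)*F² = -5*F³)
c(I, t) = -5*I³
(c(-5, -1) + 22)² = (-5*(-5)³ + 22)² = (-5*(-125) + 22)² = (625 + 22)² = 647² = 418609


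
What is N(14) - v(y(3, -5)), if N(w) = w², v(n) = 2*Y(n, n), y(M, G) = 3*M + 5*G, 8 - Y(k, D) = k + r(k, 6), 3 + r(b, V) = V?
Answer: 154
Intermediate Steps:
r(b, V) = -3 + V
Y(k, D) = 5 - k (Y(k, D) = 8 - (k + (-3 + 6)) = 8 - (k + 3) = 8 - (3 + k) = 8 + (-3 - k) = 5 - k)
v(n) = 10 - 2*n (v(n) = 2*(5 - n) = 10 - 2*n)
N(14) - v(y(3, -5)) = 14² - (10 - 2*(3*3 + 5*(-5))) = 196 - (10 - 2*(9 - 25)) = 196 - (10 - 2*(-16)) = 196 - (10 + 32) = 196 - 1*42 = 196 - 42 = 154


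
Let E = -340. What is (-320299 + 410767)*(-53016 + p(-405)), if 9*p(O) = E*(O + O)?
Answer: -2027930688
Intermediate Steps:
p(O) = -680*O/9 (p(O) = (-340*(O + O))/9 = (-680*O)/9 = -680*O/9)
(-320299 + 410767)*(-53016 + p(-405)) = (-320299 + 410767)*(-53016 - 680/9*(-405)) = 90468*(-53016 + 30600) = 90468*(-22416) = -2027930688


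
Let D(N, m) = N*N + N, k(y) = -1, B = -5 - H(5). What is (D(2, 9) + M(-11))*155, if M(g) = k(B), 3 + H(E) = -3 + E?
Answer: 775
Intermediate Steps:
H(E) = -6 + E (H(E) = -3 + (-3 + E) = -6 + E)
B = -4 (B = -5 - (-6 + 5) = -5 - 1*(-1) = -5 + 1 = -4)
M(g) = -1
D(N, m) = N + N² (D(N, m) = N² + N = N + N²)
(D(2, 9) + M(-11))*155 = (2*(1 + 2) - 1)*155 = (2*3 - 1)*155 = (6 - 1)*155 = 5*155 = 775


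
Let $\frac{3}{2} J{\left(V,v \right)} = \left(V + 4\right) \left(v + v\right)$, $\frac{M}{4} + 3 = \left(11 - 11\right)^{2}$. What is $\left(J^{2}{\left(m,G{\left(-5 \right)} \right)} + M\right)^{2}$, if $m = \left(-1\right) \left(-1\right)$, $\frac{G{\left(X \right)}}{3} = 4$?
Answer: $40806544$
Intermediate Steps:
$G{\left(X \right)} = 12$ ($G{\left(X \right)} = 3 \cdot 4 = 12$)
$m = 1$
$M = -12$ ($M = -12 + 4 \left(11 - 11\right)^{2} = -12 + 4 \cdot 0^{2} = -12 + 4 \cdot 0 = -12 + 0 = -12$)
$J{\left(V,v \right)} = \frac{4 v \left(4 + V\right)}{3}$ ($J{\left(V,v \right)} = \frac{2 \left(V + 4\right) \left(v + v\right)}{3} = \frac{2 \left(4 + V\right) 2 v}{3} = \frac{2 \cdot 2 v \left(4 + V\right)}{3} = \frac{4 v \left(4 + V\right)}{3}$)
$\left(J^{2}{\left(m,G{\left(-5 \right)} \right)} + M\right)^{2} = \left(\left(\frac{4}{3} \cdot 12 \left(4 + 1\right)\right)^{2} - 12\right)^{2} = \left(\left(\frac{4}{3} \cdot 12 \cdot 5\right)^{2} - 12\right)^{2} = \left(80^{2} - 12\right)^{2} = \left(6400 - 12\right)^{2} = 6388^{2} = 40806544$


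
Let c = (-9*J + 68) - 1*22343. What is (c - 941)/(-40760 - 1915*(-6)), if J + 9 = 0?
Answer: 4627/5854 ≈ 0.79040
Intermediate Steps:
J = -9 (J = -9 + 0 = -9)
c = -22194 (c = (-9*(-9) + 68) - 1*22343 = (81 + 68) - 22343 = 149 - 22343 = -22194)
(c - 941)/(-40760 - 1915*(-6)) = (-22194 - 941)/(-40760 - 1915*(-6)) = -23135/(-40760 + 11490) = -23135/(-29270) = -23135*(-1/29270) = 4627/5854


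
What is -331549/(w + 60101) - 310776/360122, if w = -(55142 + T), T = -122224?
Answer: -11351679499/3271528309 ≈ -3.4698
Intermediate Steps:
w = 67082 (w = -(55142 - 122224) = -1*(-67082) = 67082)
-331549/(w + 60101) - 310776/360122 = -331549/(67082 + 60101) - 310776/360122 = -331549/127183 - 310776*1/360122 = -331549*1/127183 - 155388/180061 = -331549/127183 - 155388/180061 = -11351679499/3271528309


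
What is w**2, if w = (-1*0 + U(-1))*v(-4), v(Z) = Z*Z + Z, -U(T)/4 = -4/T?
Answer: 36864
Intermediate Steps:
U(T) = 16/T (U(T) = -(-16)/T = 16/T)
v(Z) = Z + Z**2 (v(Z) = Z**2 + Z = Z + Z**2)
w = -192 (w = (-1*0 + 16/(-1))*(-4*(1 - 4)) = (0 + 16*(-1))*(-4*(-3)) = (0 - 16)*12 = -16*12 = -192)
w**2 = (-192)**2 = 36864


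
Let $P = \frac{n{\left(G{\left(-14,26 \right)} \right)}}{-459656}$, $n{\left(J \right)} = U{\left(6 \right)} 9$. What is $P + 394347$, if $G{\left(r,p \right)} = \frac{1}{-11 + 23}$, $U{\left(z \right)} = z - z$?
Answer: $394347$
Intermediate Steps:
$U{\left(z \right)} = 0$
$G{\left(r,p \right)} = \frac{1}{12}$
$n{\left(J \right)} = 0$ ($n{\left(J \right)} = 0 \cdot 9 = 0$)
$P = 0$ ($P = \frac{0}{-459656} = 0 \left(- \frac{1}{459656}\right) = 0$)
$P + 394347 = 0 + 394347 = 394347$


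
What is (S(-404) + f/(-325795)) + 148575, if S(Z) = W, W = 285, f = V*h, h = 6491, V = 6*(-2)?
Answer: 48497921592/325795 ≈ 1.4886e+5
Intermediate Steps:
V = -12
f = -77892 (f = -12*6491 = -77892)
S(Z) = 285
(S(-404) + f/(-325795)) + 148575 = (285 - 77892/(-325795)) + 148575 = (285 - 77892*(-1/325795)) + 148575 = (285 + 77892/325795) + 148575 = 92929467/325795 + 148575 = 48497921592/325795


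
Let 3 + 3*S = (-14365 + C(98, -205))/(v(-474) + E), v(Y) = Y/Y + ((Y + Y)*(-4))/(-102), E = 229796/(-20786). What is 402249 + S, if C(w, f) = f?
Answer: 10072805859154/25034883 ≈ 4.0235e+5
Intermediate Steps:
E = -114898/10393 (E = 229796*(-1/20786) = -114898/10393 ≈ -11.055)
v(Y) = 1 + 4*Y/51 (v(Y) = 1 + ((2*Y)*(-4))*(-1/102) = 1 - 8*Y*(-1/102) = 1 + 4*Y/51)
S = 2549207287/25034883 (S = -1 + ((-14365 - 205)/((1 + (4/51)*(-474)) - 114898/10393))/3 = -1 + (-14570/((1 - 632/17) - 114898/10393))/3 = -1 + (-14570/(-615/17 - 114898/10393))/3 = -1 + (-14570/(-8344961/176681))/3 = -1 + (-14570*(-176681/8344961))/3 = -1 + (⅓)*(2574242170/8344961) = -1 + 2574242170/25034883 = 2549207287/25034883 ≈ 101.83)
402249 + S = 402249 + 2549207287/25034883 = 10072805859154/25034883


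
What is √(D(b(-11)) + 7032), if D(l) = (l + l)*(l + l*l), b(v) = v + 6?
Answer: 4*√427 ≈ 82.656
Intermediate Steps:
b(v) = 6 + v
D(l) = 2*l*(l + l²) (D(l) = (2*l)*(l + l²) = 2*l*(l + l²))
√(D(b(-11)) + 7032) = √(2*(6 - 11)²*(1 + (6 - 11)) + 7032) = √(2*(-5)²*(1 - 5) + 7032) = √(2*25*(-4) + 7032) = √(-200 + 7032) = √6832 = 4*√427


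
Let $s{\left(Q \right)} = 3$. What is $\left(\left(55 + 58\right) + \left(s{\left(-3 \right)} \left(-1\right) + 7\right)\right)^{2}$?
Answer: $13689$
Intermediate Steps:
$\left(\left(55 + 58\right) + \left(s{\left(-3 \right)} \left(-1\right) + 7\right)\right)^{2} = \left(\left(55 + 58\right) + \left(3 \left(-1\right) + 7\right)\right)^{2} = \left(113 + \left(-3 + 7\right)\right)^{2} = \left(113 + 4\right)^{2} = 117^{2} = 13689$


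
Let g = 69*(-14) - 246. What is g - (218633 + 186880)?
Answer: -406725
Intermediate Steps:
g = -1212 (g = -966 - 246 = -1212)
g - (218633 + 186880) = -1212 - (218633 + 186880) = -1212 - 1*405513 = -1212 - 405513 = -406725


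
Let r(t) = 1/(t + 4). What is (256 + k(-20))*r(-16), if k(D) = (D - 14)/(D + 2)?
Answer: -2321/108 ≈ -21.491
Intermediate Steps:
r(t) = 1/(4 + t)
k(D) = (-14 + D)/(2 + D)
(256 + k(-20))*r(-16) = (256 + (-14 - 20)/(2 - 20))/(4 - 16) = (256 - 34/(-18))/(-12) = (256 - 1/18*(-34))*(-1/12) = (256 + 17/9)*(-1/12) = (2321/9)*(-1/12) = -2321/108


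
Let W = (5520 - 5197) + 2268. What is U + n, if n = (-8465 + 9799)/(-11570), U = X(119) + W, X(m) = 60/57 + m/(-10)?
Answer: 567169607/219830 ≈ 2580.0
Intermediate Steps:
X(m) = 20/19 - m/10 (X(m) = 60*(1/57) + m*(-1/10) = 20/19 - m/10)
W = 2591 (W = 323 + 2268 = 2591)
U = 490229/190 (U = (20/19 - 1/10*119) + 2591 = (20/19 - 119/10) + 2591 = -2061/190 + 2591 = 490229/190 ≈ 2580.2)
n = -667/5785 (n = 1334*(-1/11570) = -667/5785 ≈ -0.11530)
U + n = 490229/190 - 667/5785 = 567169607/219830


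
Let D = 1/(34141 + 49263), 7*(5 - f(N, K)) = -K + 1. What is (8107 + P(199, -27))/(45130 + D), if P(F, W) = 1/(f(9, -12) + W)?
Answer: 112917506248/628591761007 ≈ 0.17964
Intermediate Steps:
f(N, K) = 34/7 + K/7 (f(N, K) = 5 - (-K + 1)/7 = 5 - (1 - K)/7 = 5 + (-⅐ + K/7) = 34/7 + K/7)
P(F, W) = 1/(22/7 + W) (P(F, W) = 1/((34/7 + (⅐)*(-12)) + W) = 1/((34/7 - 12/7) + W) = 1/(22/7 + W))
D = 1/83404 ≈ 1.1990e-5
(8107 + P(199, -27))/(45130 + D) = (8107 + 7/(22 + 7*(-27)))/(45130 + 1/83404) = (8107 + 7/(22 - 189))/(3764022521/83404) = (8107 + 7/(-167))*(83404/3764022521) = (8107 + 7*(-1/167))*(83404/3764022521) = (8107 - 7/167)*(83404/3764022521) = (1353862/167)*(83404/3764022521) = 112917506248/628591761007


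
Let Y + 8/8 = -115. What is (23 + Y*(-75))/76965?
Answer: 8723/76965 ≈ 0.11334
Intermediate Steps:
Y = -116 (Y = -1 - 115 = -116)
(23 + Y*(-75))/76965 = (23 - 116*(-75))/76965 = (23 + 8700)*(1/76965) = 8723*(1/76965) = 8723/76965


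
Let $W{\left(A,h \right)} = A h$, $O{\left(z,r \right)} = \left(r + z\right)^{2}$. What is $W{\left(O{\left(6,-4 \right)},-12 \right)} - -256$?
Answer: $208$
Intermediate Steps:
$W{\left(O{\left(6,-4 \right)},-12 \right)} - -256 = \left(-4 + 6\right)^{2} \left(-12\right) - -256 = 2^{2} \left(-12\right) + 256 = 4 \left(-12\right) + 256 = -48 + 256 = 208$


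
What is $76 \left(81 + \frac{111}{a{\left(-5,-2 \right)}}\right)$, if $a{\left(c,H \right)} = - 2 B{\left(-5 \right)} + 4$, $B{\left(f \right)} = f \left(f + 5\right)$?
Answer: $8265$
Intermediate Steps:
$B{\left(f \right)} = f \left(5 + f\right)$
$a{\left(c,H \right)} = 4$ ($a{\left(c,H \right)} = - 2 \left(- 5 \left(5 - 5\right)\right) + 4 = - 2 \left(\left(-5\right) 0\right) + 4 = \left(-2\right) 0 + 4 = 0 + 4 = 4$)
$76 \left(81 + \frac{111}{a{\left(-5,-2 \right)}}\right) = 76 \left(81 + \frac{111}{4}\right) = 76 \cdot \frac{435}{4} = 8265$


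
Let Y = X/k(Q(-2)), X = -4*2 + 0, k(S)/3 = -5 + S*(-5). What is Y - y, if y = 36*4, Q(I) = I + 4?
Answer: -6472/45 ≈ -143.82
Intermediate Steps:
Q(I) = 4 + I
k(S) = -15 - 15*S (k(S) = 3*(-5 + S*(-5)) = 3*(-5 - 5*S) = -15 - 15*S)
X = -8 (X = -8 + 0 = -8)
Y = 8/45 (Y = -8/(-15 - 15*(4 - 2)) = -8/(-15 - 15*2) = -8/(-15 - 30) = -8/(-45) = -8*(-1/45) = 8/45 ≈ 0.17778)
y = 144
Y - y = 8/45 - 1*144 = 8/45 - 144 = -6472/45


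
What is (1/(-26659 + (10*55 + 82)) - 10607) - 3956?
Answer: -379031202/26027 ≈ -14563.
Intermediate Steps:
(1/(-26659 + (10*55 + 82)) - 10607) - 3956 = (1/(-26659 + (550 + 82)) - 10607) - 3956 = (1/(-26659 + 632) - 10607) - 3956 = (1/(-26027) - 10607) - 3956 = (-1/26027 - 10607) - 3956 = -276068390/26027 - 3956 = -379031202/26027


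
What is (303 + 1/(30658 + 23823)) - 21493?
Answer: -1154452389/54481 ≈ -21190.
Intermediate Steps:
(303 + 1/(30658 + 23823)) - 21493 = (303 + 1/54481) - 21493 = 16507744/54481 - 21493 = -1154452389/54481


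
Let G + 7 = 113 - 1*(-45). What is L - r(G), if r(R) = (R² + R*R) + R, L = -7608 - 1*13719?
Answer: -67080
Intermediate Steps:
G = 151 (G = -7 + (113 - 1*(-45)) = -7 + (113 + 45) = -7 + 158 = 151)
L = -21327 (L = -7608 - 13719 = -21327)
r(R) = R + 2*R² (r(R) = (R² + R²) + R = 2*R² + R = R + 2*R²)
L - r(G) = -21327 - 151*(1 + 2*151) = -21327 - 151*(1 + 302) = -21327 - 151*303 = -21327 - 1*45753 = -21327 - 45753 = -67080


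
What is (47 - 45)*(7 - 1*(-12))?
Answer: 38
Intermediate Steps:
(47 - 45)*(7 - 1*(-12)) = 2*(7 + 12) = 2*19 = 38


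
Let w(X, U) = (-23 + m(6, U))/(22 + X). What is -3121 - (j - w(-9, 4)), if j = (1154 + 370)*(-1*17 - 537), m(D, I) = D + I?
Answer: 841174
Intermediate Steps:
w(X, U) = (-17 + U)/(22 + X) (w(X, U) = (-23 + (6 + U))/(22 + X) = (-17 + U)/(22 + X))
j = -844296 (j = 1524*(-17 - 537) = 1524*(-554) = -844296)
-3121 - (j - w(-9, 4)) = -3121 - (-844296 - (-17 + 4)/(22 - 9)) = -3121 - (-844296 - (-13)/13) = -3121 - (-844296 - 1*(-1)) = -3121 - (-844296 + 1) = -3121 - 1*(-844295) = -3121 + 844295 = 841174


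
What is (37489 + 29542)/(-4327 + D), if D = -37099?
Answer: -67031/41426 ≈ -1.6181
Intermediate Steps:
(37489 + 29542)/(-4327 + D) = (37489 + 29542)/(-4327 - 37099) = 67031/(-41426) = 67031*(-1/41426) = -67031/41426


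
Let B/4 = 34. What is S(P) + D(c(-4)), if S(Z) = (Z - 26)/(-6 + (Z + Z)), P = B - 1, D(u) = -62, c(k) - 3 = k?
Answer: -16259/264 ≈ -61.587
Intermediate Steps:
c(k) = 3 + k
B = 136 (B = 4*34 = 136)
P = 135 (P = 136 - 1 = 135)
S(Z) = (-26 + Z)/(-6 + 2*Z)
S(P) + D(c(-4)) = (-26 + 135)/(2*(-3 + 135)) - 62 = (1/2)*109/132 - 62 = (1/2)*(1/132)*109 - 62 = 109/264 - 62 = -16259/264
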